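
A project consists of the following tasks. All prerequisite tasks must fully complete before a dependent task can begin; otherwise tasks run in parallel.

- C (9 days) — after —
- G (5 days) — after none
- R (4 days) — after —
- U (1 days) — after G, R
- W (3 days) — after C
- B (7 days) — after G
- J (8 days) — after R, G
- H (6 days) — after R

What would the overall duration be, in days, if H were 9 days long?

As given, the longest chain is G→J = 5+8 = 13, so the finish is 13 days.
The longest path through H is only 10 days, so H has float 3.
The critical path is still G→J; finish is now 13 days.

13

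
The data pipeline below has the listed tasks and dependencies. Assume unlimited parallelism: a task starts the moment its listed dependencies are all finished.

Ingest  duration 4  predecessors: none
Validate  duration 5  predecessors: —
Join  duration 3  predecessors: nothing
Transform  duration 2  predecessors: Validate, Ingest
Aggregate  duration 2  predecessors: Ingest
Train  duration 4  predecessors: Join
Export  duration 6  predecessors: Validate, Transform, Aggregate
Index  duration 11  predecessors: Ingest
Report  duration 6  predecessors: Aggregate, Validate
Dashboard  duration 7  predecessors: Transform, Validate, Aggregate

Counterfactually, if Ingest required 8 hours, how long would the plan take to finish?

19

Baseline: Ingest→Index = 4+11 = 15 → 15 hours.
Since Ingest is critical, the +4 change carries straight to that chain (now 19 hours).
No other chain overtakes it, so the finish is 19 hours.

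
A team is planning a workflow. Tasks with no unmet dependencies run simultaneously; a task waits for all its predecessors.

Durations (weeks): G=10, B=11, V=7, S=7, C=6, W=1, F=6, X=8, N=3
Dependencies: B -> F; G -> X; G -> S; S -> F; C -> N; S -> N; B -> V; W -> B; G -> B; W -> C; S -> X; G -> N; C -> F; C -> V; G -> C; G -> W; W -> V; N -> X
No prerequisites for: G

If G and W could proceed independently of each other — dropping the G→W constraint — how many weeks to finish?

28

With the dependency in place, G→W→B→V = 10+1+11+7 = 29 sets the finish at 29 weeks.
Without G→W, W's earliest start moves from 10 to 0.
The longest chain is now G→S→N→X = 10+7+3+8 = 28, so the schedule takes 28 weeks.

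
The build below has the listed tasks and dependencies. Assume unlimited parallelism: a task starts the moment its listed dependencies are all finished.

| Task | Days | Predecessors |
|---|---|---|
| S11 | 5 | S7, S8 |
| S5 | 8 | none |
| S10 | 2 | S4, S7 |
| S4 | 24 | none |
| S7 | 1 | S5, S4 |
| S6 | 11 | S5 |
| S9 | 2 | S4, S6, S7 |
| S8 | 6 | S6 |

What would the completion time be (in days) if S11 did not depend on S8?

30

Before: longest chain S4→S7→S11 = 24+1+5 = 30, finish 30.
Dropping S8→S11 doesn't change S11's earliest start (25); another predecessor still binds.
After: S4→S7→S11 = 24+1+5 = 30 → 30 days.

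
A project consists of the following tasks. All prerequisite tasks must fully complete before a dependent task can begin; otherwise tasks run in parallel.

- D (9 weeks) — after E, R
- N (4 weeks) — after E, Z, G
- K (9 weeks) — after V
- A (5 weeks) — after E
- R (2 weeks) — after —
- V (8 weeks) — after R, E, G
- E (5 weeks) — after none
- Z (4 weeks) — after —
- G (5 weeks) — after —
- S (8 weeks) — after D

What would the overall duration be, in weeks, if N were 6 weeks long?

22

Actual critical path: E→V→K = 5+8+9 = 22 ⇒ 22 weeks.
N is off the critical path — its longest chain is 9 weeks, giving 13 of slack.
No other chain overtakes it, so the finish is 22 weeks.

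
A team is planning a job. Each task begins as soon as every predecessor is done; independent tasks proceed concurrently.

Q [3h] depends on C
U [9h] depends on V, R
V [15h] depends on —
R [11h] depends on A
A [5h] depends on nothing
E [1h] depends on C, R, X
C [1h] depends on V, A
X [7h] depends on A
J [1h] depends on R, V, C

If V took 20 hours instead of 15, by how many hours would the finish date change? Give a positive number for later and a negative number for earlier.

Critical path before the change: A→R→U = 5+11+9 = 25 giving 25 hours.
The longest path through V is only 24 hours, so V has float 1.
The binding chain switches to V→U = 20+9 = 29; finish 29 hours.
Change in finish: 29 − 25 = +4 hours.

4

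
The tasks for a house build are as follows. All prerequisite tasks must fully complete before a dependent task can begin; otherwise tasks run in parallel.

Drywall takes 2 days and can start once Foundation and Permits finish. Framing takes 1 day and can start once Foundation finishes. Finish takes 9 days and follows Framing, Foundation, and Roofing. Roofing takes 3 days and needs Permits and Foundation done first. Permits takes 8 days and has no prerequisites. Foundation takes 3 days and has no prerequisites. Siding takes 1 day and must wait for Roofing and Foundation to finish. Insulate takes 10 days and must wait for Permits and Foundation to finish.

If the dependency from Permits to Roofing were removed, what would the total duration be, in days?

18

Original critical path: Permits→Roofing→Finish = 8+3+9 = 20 ⇒ 20 days.
Without Permits→Roofing, Roofing's earliest start moves from 8 to 3.
After: Permits→Insulate = 8+10 = 18 → 18 days.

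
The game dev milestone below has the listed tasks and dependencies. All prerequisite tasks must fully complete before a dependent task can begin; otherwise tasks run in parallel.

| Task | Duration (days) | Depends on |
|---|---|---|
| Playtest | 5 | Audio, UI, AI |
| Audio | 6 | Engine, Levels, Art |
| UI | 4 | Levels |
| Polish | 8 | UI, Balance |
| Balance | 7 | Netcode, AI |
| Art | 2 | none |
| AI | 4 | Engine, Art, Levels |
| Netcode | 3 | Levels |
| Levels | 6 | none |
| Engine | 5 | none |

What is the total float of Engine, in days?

The longest chain is Levels→AI→Balance→Polish = 6+4+7+8 = 25; overall finish 25 days.
Longest path through Engine: 24 days (earliest finish 5, latest finish 6).
So Engine can slip 6 − 5 = 1 day.

1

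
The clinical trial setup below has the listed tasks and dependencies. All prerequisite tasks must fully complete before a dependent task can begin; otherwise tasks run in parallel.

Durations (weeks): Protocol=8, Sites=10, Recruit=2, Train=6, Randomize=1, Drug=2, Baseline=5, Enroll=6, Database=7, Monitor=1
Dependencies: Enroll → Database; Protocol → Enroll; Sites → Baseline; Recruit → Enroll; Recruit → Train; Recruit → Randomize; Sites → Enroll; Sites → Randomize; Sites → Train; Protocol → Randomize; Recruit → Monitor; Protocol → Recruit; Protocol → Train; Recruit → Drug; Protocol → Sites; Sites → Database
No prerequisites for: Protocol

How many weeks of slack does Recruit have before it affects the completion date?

Protocol→Sites→Enroll→Database = 8+10+6+7 = 31 sets the makespan at 31 weeks.
The longest chain containing Recruit totals 23 weeks.
Slack of Recruit = 16 − 8 = 8 weeks.

8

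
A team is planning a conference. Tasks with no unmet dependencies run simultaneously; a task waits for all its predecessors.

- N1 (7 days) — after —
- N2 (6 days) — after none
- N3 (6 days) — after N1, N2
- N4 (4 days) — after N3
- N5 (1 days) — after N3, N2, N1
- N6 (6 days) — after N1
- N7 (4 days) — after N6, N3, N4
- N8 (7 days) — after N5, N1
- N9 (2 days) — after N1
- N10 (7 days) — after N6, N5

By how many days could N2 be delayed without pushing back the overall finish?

Critical path: N1→N3→N4→N7 = 7+6+4+4 = 21, so the finish is 21 days.
N2 finishes as early as 6 and must finish by 7.
Float = 21 − 20 = 1.

1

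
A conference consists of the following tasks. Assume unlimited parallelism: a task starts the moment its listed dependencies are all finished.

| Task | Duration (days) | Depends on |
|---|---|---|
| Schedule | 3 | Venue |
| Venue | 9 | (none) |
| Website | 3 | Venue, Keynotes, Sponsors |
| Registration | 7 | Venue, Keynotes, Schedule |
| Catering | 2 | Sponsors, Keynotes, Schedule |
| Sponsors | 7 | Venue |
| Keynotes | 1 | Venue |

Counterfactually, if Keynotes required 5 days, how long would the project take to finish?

21

Baseline: Venue→Schedule→Registration = 9+3+7 = 19 → 19 days.
Keynotes has 2 days of float (longest path through it is 17).
New critical path: Venue→Keynotes→Registration = 9+5+7 = 21 ⇒ 21 days.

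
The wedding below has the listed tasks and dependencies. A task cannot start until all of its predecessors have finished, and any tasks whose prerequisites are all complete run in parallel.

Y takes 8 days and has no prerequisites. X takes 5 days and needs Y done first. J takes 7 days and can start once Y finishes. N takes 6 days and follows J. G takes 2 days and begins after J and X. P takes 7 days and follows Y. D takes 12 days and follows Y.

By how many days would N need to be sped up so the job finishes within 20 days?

Current finish: 21 days; target: 20.
N is on every critical path, so each day cut from N cuts the finish by one (this holds down to a finish of 20).
Need 21 − 20 = 1 day off N → N becomes 5 days, finish becomes 20.

1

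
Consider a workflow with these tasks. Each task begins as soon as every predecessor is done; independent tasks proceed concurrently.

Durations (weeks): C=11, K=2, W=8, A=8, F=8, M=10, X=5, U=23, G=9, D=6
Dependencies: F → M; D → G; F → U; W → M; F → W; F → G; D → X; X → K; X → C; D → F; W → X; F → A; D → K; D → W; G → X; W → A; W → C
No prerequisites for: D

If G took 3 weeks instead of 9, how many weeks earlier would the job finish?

Actual critical path: D→F→G→X→C = 6+8+9+5+11 = 39 ⇒ 39 weeks.
G lies on that path, so at 3 weeks the path becomes 33 weeks.
Now D→F→W→X→C = 6+8+8+5+11 = 38 is longest, so the finish becomes 38 weeks.
Change in finish: 38 − 39 = -1 weeks.

1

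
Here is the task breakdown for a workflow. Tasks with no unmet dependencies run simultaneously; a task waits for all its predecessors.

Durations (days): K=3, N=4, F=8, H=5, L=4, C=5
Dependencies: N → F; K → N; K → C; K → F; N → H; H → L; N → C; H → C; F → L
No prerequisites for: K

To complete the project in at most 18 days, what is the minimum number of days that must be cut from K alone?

Current finish: 19 days; target: 18.
K is on every critical path, so each day cut from K cuts the finish by one (this holds down to a finish of 17).
Need 19 − 18 = 1 day off K → K becomes 2 days, finish becomes 18.

1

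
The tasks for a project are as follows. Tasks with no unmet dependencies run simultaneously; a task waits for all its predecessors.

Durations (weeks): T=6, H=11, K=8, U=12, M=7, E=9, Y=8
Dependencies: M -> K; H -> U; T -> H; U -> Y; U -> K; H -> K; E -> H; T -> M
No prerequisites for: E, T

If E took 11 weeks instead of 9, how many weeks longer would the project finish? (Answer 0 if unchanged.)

2

The binding path is E→H→U→Y = 9+11+12+8 = 40; finish at 40 weeks.
E lies on that path, so at 11 weeks the path becomes 42 weeks.
That remains the longest chain; total 42 weeks.
Change in finish: 42 − 40 = +2 weeks.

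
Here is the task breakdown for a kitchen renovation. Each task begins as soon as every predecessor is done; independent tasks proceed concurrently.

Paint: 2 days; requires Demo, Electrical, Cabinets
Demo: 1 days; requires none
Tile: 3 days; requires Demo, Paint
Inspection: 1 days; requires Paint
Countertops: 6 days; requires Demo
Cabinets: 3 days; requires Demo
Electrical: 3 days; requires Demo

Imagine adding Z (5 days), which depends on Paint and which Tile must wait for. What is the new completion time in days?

Originally the plan takes 9 days.
With Z inserted, Tile now waits for max(Demo, Paint, Z).
New critical path: Demo→Electrical→Paint→Z→Tile = 1+3+2+5+3 = 14 ⇒ 14 days.

14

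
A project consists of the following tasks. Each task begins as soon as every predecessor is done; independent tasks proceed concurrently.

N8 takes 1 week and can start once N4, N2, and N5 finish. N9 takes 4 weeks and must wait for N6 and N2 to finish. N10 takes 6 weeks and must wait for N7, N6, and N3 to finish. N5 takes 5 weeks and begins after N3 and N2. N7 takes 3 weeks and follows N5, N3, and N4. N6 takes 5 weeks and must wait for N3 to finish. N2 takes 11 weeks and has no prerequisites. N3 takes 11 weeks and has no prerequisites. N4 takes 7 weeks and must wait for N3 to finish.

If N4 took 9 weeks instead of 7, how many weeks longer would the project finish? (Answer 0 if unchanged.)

2

Actual critical path: N3→N4→N7→N10 = 11+7+3+6 = 27 ⇒ 27 weeks.
N4 is on the critical path; changing it to 9 makes that path 29 weeks.
The critical path is still N3→N4→N7→N10; finish is now 29 weeks.
Change in finish: 29 − 27 = +2 weeks.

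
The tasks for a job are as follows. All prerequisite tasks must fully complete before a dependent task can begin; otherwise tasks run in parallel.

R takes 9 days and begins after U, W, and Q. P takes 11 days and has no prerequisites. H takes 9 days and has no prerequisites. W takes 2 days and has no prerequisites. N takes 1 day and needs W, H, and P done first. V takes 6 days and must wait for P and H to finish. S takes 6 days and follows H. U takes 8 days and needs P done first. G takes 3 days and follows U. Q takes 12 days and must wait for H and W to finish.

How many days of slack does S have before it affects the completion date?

H→Q→R = 9+12+9 = 30 sets the makespan at 30 days.
The longest chain containing S totals 15 days.
Slack of S = 24 − 9 = 15 days.

15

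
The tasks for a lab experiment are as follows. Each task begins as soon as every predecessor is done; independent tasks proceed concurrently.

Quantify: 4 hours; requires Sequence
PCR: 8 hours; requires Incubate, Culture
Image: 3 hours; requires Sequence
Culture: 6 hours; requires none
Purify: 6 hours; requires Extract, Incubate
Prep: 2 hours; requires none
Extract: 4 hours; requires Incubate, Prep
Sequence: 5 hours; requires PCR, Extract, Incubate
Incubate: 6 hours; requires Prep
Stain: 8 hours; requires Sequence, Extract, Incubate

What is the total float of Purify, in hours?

Prep→Incubate→PCR→Sequence→Stain = 2+6+8+5+8 = 29 sets the makespan at 29 hours.
Purify finishes as early as 18 and must finish by 29.
Slack of Purify = 23 − 12 = 11 hours.

11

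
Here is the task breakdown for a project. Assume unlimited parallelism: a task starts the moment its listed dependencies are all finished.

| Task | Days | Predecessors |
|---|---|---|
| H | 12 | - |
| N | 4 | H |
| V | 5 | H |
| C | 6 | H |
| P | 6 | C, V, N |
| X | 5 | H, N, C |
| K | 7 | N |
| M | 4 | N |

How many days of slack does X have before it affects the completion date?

H→C→P = 12+6+6 = 24 sets the makespan at 24 days.
Longest path through X: 23 days (earliest finish 23, latest finish 24).
So X can slip 24 − 23 = 1 day.

1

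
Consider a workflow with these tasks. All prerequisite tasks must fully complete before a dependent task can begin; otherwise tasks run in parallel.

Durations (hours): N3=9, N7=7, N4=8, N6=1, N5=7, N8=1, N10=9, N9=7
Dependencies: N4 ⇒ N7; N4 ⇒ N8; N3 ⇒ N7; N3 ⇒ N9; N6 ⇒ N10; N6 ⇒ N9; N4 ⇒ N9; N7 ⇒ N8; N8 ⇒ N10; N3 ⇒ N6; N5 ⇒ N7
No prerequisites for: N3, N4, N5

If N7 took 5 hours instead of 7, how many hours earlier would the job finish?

Actual critical path: N3→N7→N8→N10 = 9+7+1+9 = 26 ⇒ 26 hours.
N7 lies on that path, so at 5 hours the path becomes 24 hours.
That remains the longest chain; total 24 hours.
Change in finish: 24 − 26 = -2 hours.

2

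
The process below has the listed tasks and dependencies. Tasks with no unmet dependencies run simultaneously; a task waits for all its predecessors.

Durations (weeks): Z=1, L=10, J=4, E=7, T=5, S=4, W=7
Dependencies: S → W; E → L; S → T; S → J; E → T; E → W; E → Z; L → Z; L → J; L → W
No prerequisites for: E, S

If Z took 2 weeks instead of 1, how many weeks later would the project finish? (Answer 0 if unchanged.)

The binding path is E→L→W = 7+10+7 = 24; finish at 24 weeks.
Z has 6 weeks of float (longest path through it is 18).
No other chain overtakes it, so the finish is 24 weeks.
Change in finish: 24 − 24 = +0 weeks.

0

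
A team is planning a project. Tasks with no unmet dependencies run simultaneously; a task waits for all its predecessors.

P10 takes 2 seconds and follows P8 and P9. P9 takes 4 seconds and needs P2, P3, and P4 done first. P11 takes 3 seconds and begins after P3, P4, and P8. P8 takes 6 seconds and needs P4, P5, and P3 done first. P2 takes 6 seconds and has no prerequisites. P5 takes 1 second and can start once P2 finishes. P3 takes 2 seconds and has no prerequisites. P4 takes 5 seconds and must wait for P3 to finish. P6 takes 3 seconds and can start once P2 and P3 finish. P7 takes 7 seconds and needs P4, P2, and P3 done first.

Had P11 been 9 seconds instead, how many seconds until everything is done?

22

Baseline: P2→P5→P8→P11 = 6+1+6+3 = 16 → 16 seconds.
Since P11 is critical, the +6 change carries straight to that chain (now 22 seconds).
No other chain overtakes it, so the finish is 22 seconds.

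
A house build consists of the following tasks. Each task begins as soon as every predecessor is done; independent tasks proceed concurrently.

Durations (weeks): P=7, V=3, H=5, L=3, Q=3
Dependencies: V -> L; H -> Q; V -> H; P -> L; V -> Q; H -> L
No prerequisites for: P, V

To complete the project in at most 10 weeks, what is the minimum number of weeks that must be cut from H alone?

1

Current finish: 11 weeks; target: 10.
H is on every critical path, so each week cut from H cuts the finish by one (this holds down to a finish of 10).
Need 11 − 10 = 1 week off H → H becomes 4 weeks, finish becomes 10.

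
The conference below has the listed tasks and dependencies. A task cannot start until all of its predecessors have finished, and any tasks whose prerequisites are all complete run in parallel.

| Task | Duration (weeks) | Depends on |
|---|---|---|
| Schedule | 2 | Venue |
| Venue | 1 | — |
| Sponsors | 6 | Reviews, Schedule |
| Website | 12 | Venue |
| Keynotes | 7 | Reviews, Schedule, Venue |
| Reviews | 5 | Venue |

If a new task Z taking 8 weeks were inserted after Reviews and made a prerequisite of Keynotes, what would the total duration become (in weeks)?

21

Originally the schedule takes 13 weeks.
With Z inserted, Keynotes now waits for max(Reviews, Schedule, Venue, Z).
New critical path: Venue→Reviews→Z→Keynotes = 1+5+8+7 = 21 ⇒ 21 weeks.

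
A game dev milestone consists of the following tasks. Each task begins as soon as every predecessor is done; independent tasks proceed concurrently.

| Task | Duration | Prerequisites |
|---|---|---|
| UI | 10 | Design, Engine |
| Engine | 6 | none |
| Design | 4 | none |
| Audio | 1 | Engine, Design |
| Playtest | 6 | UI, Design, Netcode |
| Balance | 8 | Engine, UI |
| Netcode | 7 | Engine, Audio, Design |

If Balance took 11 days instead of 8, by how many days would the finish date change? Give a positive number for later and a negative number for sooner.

3

Actual critical path: Engine→UI→Balance = 6+10+8 = 24 ⇒ 24 days.
Balance lies on that path, so at 11 days the path becomes 27 days.
That remains the longest chain; total 27 days.
Change in finish: 27 − 24 = +3 days.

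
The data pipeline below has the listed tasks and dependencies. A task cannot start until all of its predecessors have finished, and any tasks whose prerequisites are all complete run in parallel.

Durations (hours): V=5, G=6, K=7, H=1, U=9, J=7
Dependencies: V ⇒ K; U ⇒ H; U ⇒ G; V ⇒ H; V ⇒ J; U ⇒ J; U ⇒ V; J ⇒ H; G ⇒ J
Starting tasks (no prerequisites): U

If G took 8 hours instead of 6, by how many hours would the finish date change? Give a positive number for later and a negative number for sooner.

As given, the longest chain is U→G→J→H = 9+6+7+1 = 23, so the finish is 23 hours.
Since G is critical, the +2 change carries straight to that chain (now 25 hours).
No other chain overtakes it, so the finish is 25 hours.
Change in finish: 25 − 23 = +2 hours.

2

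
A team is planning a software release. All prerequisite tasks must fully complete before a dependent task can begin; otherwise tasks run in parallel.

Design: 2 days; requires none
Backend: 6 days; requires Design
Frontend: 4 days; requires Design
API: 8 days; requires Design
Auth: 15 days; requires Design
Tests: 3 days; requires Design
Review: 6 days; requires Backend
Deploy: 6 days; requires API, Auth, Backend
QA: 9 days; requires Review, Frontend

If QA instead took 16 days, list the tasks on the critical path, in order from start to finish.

The binding path is Design→Backend→Review→QA = 2+6+6+9 = 23; finish at 23 days.
QA lies on that path, so at 16 days the path becomes 30 days.
No other chain overtakes it, so the finish is 30 days.

Design, Backend, Review, QA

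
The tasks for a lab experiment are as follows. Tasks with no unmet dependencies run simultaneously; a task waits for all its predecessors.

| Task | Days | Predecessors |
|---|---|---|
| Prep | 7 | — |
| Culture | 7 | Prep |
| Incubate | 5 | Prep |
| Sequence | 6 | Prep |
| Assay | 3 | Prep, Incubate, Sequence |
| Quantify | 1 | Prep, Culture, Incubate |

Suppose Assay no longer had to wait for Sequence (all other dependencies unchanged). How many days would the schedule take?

Before: longest chain Prep→Sequence→Assay = 7+6+3 = 16, finish 16.
Without Sequence→Assay, Assay's earliest start moves from 13 to 12.
New critical path: Prep→Culture→Quantify = 7+7+1 = 15 ⇒ 15 days.

15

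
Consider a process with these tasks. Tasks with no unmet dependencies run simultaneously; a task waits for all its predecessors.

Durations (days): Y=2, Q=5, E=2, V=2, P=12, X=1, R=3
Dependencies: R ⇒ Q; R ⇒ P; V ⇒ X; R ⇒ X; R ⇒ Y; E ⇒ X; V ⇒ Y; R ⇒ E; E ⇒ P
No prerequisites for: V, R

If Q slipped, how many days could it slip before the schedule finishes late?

9

R→E→P = 3+2+12 = 17 sets the makespan at 17 days.
Longest path through Q: 8 days (earliest finish 8, latest finish 17).
Slack of Q = 12 − 3 = 9 days.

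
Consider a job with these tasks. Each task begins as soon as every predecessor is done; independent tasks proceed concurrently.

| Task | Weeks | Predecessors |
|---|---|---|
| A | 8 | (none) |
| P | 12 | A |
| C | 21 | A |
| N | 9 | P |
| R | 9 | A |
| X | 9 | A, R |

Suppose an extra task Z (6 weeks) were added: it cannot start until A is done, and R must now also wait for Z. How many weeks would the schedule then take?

Originally the schedule takes 29 weeks.
With Z inserted, R now waits for max(A, Z).
New critical path: A→Z→R→X = 8+6+9+9 = 32 ⇒ 32 weeks.

32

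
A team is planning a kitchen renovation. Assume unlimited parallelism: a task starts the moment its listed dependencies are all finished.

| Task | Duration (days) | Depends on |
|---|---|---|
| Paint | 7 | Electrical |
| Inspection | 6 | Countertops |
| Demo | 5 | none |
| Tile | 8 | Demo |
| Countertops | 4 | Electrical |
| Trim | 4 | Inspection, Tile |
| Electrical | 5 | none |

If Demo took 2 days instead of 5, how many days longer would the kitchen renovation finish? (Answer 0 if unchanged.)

The binding path is Electrical→Countertops→Inspection→Trim = 5+4+6+4 = 19; finish at 19 days.
The longest path through Demo is only 17 days, so Demo has float 2.
The critical path is still Electrical→Countertops→Inspection→Trim; finish is now 19 days.
Change in finish: 19 − 19 = +0 days.

0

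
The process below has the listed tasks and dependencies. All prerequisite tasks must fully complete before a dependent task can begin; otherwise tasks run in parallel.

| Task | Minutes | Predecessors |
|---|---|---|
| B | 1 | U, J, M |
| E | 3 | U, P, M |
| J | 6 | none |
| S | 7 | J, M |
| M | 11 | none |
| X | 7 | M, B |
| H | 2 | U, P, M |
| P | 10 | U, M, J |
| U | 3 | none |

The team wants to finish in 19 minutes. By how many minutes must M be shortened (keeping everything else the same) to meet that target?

5

Current finish: 24 minutes; target: 19.
M is on every critical path, so each minute cut from M cuts the finish by one (this holds down to a finish of 19).
Need 24 − 19 = 5 minutes off M → M becomes 6 minutes, finish becomes 19.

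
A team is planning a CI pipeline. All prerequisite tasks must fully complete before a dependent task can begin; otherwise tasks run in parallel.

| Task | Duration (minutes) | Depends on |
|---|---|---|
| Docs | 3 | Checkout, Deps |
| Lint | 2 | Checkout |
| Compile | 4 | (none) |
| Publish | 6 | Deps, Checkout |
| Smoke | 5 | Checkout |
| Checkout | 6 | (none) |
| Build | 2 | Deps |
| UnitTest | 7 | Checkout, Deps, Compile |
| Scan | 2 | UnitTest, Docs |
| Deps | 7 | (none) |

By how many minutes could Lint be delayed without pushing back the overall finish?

The longest chain is Deps→UnitTest→Scan = 7+7+2 = 16; overall finish 16 minutes.
The longest chain containing Lint totals 8 minutes.
Float = 16 − 8 = 8.

8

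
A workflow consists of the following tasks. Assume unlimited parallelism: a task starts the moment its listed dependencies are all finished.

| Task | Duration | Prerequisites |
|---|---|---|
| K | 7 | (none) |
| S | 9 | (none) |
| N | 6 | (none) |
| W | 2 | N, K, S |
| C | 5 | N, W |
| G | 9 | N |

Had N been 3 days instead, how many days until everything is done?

16

The binding path is S→W→C = 9+2+5 = 16; finish at 16 days.
N is off the critical path — its longest chain is 15 days, giving 1 of slack.
That remains the longest chain; total 16 days.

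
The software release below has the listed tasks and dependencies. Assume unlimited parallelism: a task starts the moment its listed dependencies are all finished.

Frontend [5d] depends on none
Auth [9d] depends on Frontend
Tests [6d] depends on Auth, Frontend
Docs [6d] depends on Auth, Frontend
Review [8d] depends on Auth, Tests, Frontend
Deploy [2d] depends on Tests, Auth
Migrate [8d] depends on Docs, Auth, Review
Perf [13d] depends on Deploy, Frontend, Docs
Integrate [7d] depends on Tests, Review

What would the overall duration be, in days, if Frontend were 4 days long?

35

Baseline: Frontend→Auth→Tests→Review→Migrate = 5+9+6+8+8 = 36 → 36 days.
Frontend is on the critical path; changing it to 4 makes that path 35 days.
That remains the longest chain; total 35 days.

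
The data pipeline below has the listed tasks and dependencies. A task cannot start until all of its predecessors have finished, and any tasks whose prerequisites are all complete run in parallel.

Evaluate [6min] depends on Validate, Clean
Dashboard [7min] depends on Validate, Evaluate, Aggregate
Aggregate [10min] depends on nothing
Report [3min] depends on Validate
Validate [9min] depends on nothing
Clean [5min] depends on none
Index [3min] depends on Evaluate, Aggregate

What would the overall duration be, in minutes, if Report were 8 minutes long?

As given, the longest chain is Validate→Evaluate→Dashboard = 9+6+7 = 22, so the finish is 22 minutes.
The longest path through Report is only 12 minutes, so Report has float 10.
No other chain overtakes it, so the finish is 22 minutes.

22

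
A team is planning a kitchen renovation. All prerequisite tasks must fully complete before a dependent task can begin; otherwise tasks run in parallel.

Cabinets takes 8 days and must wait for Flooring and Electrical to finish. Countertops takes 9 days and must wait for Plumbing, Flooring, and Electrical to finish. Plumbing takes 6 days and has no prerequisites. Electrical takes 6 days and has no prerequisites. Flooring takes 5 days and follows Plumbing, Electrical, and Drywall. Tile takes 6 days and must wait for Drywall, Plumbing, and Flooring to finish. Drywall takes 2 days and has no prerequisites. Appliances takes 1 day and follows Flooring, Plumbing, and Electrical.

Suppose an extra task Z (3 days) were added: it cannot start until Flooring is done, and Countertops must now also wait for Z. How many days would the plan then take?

23

Originally the plan takes 20 days.
With Z inserted, Countertops now waits for max(Plumbing, Flooring, Electrical, Z).
New critical path: Plumbing→Flooring→Z→Countertops = 6+5+3+9 = 23 ⇒ 23 days.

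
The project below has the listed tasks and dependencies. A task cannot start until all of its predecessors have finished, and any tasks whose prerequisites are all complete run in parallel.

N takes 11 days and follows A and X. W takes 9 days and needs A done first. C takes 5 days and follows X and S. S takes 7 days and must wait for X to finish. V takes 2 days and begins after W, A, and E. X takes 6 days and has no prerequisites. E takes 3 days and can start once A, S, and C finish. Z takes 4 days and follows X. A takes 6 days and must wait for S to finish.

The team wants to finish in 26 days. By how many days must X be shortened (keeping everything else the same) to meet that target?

Current finish: 30 days; target: 26.
X is on every critical path, so each day cut from X cuts the finish by one (this holds down to a finish of 25).
Need 30 − 26 = 4 days off X → X becomes 2 days, finish becomes 26.

4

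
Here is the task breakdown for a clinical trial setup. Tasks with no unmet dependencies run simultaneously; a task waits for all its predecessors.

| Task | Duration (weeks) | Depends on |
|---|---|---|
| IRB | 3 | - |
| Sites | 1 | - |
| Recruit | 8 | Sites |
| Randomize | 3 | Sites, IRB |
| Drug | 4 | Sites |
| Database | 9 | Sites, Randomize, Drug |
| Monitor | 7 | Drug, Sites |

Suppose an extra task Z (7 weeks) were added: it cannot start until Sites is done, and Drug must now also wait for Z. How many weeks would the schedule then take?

21

Originally the schedule takes 15 weeks.
With Z inserted, Drug now waits for max(Sites, Z).
New critical path: Sites→Z→Drug→Database = 1+7+4+9 = 21 ⇒ 21 weeks.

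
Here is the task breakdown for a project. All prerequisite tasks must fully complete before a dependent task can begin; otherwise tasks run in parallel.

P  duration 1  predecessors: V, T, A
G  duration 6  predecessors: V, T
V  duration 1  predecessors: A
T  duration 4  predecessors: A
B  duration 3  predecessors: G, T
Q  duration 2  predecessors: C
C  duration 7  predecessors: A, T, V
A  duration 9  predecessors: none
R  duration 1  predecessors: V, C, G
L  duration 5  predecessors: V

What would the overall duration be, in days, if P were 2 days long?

The binding path is A→T→G→B = 9+4+6+3 = 22; finish at 22 days.
The longest path through P is only 14 days, so P has float 8.
No other chain overtakes it, so the finish is 22 days.

22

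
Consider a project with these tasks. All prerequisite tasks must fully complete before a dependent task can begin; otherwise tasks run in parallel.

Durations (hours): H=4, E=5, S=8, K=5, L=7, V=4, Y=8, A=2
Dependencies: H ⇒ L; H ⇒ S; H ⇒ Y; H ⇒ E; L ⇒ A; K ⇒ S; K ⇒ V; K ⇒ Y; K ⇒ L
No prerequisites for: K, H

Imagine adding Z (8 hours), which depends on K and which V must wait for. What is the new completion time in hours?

Originally the job takes 14 hours.
With Z inserted, V now waits for max(K, Z).
New critical path: K→Z→V = 5+8+4 = 17 ⇒ 17 hours.

17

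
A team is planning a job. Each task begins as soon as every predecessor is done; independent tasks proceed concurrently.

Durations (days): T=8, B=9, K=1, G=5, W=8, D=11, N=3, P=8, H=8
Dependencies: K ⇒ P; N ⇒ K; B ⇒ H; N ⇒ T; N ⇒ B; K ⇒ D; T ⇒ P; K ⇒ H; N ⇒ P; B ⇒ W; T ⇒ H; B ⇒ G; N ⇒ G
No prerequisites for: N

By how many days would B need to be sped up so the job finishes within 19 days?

Current finish: 20 days; target: 19.
B is on every critical path, so each day cut from B cuts the finish by one (this holds down to a finish of 19).
Need 20 − 19 = 1 day off B → B becomes 8 days, finish becomes 19.

1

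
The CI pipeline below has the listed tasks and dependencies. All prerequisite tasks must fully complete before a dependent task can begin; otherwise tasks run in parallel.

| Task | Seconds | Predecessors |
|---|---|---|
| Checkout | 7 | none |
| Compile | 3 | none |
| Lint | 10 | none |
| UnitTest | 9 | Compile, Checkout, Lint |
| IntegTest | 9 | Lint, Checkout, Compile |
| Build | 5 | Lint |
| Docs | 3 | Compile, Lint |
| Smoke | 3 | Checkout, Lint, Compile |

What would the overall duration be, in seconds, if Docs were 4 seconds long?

The binding path is Lint→UnitTest = 10+9 = 19; finish at 19 seconds.
Docs is off the critical path — its longest chain is 13 seconds, giving 6 of slack.
That remains the longest chain; total 19 seconds.

19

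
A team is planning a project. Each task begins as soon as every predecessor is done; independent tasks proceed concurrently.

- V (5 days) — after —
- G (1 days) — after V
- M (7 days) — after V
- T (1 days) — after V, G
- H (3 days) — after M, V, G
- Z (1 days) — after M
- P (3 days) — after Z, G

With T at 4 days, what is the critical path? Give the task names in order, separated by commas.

V, M, Z, P

Baseline: V→M→Z→P = 5+7+1+3 = 16 → 16 days.
T has 9 days of float (longest path through it is 7).
The critical path is still V→M→Z→P; finish is now 16 days.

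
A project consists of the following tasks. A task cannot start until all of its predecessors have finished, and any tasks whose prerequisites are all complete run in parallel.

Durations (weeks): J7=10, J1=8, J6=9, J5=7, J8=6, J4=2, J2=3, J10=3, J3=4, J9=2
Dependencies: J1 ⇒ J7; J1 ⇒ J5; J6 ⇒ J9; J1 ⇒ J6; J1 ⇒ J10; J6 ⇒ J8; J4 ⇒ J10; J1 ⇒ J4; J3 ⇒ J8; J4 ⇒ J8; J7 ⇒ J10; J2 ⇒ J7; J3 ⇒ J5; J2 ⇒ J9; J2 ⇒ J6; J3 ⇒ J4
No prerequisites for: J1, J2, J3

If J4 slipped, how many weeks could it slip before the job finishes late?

7

The longest chain is J1→J6→J8 = 8+9+6 = 23; overall finish 23 weeks.
The longest chain containing J4 totals 16 weeks.
Float = 23 − 16 = 7.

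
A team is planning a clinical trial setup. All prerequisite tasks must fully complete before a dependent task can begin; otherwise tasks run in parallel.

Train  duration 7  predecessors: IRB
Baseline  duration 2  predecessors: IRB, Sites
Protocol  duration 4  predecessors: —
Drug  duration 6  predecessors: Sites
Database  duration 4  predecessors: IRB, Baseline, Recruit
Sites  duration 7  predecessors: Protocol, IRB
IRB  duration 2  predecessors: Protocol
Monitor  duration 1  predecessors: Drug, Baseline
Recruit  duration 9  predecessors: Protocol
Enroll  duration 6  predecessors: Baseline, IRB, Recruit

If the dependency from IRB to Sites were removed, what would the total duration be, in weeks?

19

Original critical path: Protocol→IRB→Sites→Baseline→Enroll = 4+2+7+2+6 = 21 ⇒ 21 weeks.
Without IRB→Sites, Sites's earliest start moves from 6 to 4.
The longest chain is now Protocol→Sites→Baseline→Enroll = 4+7+2+6 = 19, so the schedule takes 19 weeks.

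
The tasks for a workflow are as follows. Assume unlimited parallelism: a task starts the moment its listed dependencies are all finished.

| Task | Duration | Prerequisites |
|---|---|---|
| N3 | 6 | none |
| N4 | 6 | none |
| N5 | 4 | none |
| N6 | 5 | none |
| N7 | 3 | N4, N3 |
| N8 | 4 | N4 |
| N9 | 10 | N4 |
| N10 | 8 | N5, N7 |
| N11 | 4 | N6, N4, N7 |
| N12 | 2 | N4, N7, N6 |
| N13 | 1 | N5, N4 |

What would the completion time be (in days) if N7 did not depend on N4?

17

Before: longest chain N3→N7→N10 = 6+3+8 = 17, finish 17.
Dropping N4→N7 doesn't change N7's earliest start (6); another predecessor still binds.
After: N3→N7→N10 = 6+3+8 = 17 → 17 days.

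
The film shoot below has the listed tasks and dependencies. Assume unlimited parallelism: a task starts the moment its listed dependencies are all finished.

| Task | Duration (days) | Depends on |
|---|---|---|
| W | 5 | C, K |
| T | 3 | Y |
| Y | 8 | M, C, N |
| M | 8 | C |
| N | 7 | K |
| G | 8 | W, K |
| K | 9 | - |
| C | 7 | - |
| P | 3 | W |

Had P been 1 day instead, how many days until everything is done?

27

The binding path is K→N→Y→T = 9+7+8+3 = 27; finish at 27 days.
P has 10 days of float (longest path through it is 17).
No other chain overtakes it, so the finish is 27 days.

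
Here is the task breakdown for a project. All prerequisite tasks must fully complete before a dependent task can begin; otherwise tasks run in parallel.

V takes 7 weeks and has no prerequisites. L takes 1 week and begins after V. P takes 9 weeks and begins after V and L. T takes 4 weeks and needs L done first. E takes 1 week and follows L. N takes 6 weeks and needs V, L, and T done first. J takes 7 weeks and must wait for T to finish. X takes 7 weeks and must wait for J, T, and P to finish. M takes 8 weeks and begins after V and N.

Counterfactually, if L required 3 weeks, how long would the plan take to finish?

28

Actual critical path: V→L→T→N→M = 7+1+4+6+8 = 26 ⇒ 26 weeks.
Since L is critical, the +2 change carries straight to that chain (now 28 weeks).
No other chain overtakes it, so the finish is 28 weeks.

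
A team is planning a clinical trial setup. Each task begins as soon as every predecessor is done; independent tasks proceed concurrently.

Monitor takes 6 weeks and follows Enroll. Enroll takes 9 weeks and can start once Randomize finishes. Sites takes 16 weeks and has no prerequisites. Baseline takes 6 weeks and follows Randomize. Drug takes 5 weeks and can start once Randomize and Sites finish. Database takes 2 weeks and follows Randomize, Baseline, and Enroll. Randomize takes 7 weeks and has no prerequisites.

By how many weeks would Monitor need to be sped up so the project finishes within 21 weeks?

Current finish: 22 weeks; target: 21.
Monitor is on every critical path, so each week cut from Monitor cuts the finish by one (this holds down to a finish of 21).
Need 22 − 21 = 1 week off Monitor → Monitor becomes 5 weeks, finish becomes 21.

1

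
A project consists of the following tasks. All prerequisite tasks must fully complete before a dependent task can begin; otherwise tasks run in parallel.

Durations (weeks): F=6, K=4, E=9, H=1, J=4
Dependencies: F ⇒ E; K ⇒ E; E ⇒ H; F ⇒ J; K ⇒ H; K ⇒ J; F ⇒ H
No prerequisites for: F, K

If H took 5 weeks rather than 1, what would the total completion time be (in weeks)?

20

The binding path is F→E→H = 6+9+1 = 16; finish at 16 weeks.
H lies on that path, so at 5 weeks the path becomes 20 weeks.
No other chain overtakes it, so the finish is 20 weeks.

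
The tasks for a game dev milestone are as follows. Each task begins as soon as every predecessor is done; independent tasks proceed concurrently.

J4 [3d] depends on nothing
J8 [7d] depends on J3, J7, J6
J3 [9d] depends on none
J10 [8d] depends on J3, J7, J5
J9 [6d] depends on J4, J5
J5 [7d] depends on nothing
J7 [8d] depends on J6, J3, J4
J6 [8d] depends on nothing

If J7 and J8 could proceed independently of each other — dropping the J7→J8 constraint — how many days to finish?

25

Before: longest chain J3→J7→J10 = 9+8+8 = 25, finish 25.
Without J7→J8, J8's earliest start moves from 17 to 9.
After: J3→J7→J10 = 9+8+8 = 25 → 25 days.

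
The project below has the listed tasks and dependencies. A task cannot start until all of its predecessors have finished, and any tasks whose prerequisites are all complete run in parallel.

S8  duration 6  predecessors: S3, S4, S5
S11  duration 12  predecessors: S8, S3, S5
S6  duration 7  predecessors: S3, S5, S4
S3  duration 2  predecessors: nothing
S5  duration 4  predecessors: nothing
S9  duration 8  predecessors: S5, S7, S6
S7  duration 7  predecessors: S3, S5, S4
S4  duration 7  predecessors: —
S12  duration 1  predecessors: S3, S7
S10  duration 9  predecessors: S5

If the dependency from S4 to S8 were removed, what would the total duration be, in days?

22

Before: longest chain S4→S8→S11 = 7+6+12 = 25, finish 25.
Without S4→S8, S8's earliest start moves from 7 to 4.
New critical path: S4→S6→S9 = 7+7+8 = 22 ⇒ 22 days.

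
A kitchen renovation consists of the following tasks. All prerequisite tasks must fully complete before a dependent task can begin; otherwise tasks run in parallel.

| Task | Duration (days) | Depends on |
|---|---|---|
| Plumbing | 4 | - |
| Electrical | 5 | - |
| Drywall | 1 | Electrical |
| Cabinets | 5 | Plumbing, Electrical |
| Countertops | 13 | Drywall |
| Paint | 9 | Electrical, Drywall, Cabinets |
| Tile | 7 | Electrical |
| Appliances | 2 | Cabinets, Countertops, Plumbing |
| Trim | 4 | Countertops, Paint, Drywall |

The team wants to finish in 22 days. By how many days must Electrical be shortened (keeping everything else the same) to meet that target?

Current finish: 23 days; target: 22.
Electrical is on every critical path, so each day cut from Electrical cuts the finish by one (this holds down to a finish of 22).
Need 23 − 22 = 1 day off Electrical → Electrical becomes 4 days, finish becomes 22.

1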